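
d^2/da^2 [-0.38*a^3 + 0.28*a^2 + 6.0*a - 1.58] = 0.56 - 2.28*a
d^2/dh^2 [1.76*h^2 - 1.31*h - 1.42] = 3.52000000000000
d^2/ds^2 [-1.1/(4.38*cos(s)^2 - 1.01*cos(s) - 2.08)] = (-84.41136*(1 - cos(s)^2)^2 + 14.59854*cos(s)^3 - 83.41355*cos(s)^2 - 26.8862*cos(s) + 106.69846)/(-4.38*cos(s)^2 + 1.01*cos(s) + 2.08)^3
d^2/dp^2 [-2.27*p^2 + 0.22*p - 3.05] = -4.54000000000000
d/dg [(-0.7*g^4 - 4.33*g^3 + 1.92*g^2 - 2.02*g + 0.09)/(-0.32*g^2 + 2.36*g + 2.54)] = (0.448*g^5 - 3.5704*g^4 - 27.5496*g^3 - 29.1098*g^2 + 9.8112*g - 5.3432)/(0.1024*g^4 - 1.5104*g^3 + 3.944*g^2 + 11.9888*g + 6.4516)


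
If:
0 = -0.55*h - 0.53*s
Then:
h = -0.963636363636364*s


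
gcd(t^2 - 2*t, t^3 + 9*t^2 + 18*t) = t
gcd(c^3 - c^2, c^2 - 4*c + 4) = 1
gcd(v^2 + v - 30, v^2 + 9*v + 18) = v + 6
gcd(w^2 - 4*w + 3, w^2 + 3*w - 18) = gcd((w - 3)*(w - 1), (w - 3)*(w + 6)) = w - 3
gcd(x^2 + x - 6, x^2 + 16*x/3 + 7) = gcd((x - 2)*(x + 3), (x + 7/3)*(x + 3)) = x + 3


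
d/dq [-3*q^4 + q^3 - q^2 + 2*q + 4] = -12*q^3 + 3*q^2 - 2*q + 2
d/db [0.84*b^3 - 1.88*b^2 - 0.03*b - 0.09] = 2.52*b^2 - 3.76*b - 0.03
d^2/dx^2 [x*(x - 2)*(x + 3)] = 6*x + 2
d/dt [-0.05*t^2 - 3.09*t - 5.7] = -0.1*t - 3.09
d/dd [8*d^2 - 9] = 16*d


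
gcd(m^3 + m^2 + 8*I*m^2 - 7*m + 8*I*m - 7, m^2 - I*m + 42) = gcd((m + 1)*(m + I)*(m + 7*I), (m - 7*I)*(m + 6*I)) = 1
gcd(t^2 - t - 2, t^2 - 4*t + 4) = t - 2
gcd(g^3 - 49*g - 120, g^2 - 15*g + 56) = g - 8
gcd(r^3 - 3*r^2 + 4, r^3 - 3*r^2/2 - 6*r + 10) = r^2 - 4*r + 4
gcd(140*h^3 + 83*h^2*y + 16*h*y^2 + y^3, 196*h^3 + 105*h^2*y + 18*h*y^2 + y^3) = 28*h^2 + 11*h*y + y^2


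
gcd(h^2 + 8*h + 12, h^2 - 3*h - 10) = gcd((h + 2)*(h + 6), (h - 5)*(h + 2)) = h + 2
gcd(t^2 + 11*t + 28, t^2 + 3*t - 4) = t + 4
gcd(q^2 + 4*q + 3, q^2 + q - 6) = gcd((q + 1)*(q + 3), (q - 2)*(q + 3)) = q + 3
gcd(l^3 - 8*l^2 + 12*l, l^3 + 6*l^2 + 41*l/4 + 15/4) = 1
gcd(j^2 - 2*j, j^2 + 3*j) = j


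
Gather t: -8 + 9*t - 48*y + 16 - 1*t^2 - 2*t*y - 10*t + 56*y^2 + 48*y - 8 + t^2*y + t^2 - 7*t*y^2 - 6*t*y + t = t^2*y + t*(-7*y^2 - 8*y) + 56*y^2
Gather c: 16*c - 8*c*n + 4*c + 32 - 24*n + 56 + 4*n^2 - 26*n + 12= c*(20 - 8*n) + 4*n^2 - 50*n + 100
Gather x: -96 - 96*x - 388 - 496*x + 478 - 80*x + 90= 84 - 672*x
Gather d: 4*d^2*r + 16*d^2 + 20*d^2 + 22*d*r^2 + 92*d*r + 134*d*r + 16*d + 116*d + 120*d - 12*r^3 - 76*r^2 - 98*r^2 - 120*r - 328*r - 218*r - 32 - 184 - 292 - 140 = d^2*(4*r + 36) + d*(22*r^2 + 226*r + 252) - 12*r^3 - 174*r^2 - 666*r - 648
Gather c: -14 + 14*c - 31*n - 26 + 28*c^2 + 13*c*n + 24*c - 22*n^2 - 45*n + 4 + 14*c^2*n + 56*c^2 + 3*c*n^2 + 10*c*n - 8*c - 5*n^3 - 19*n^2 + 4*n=c^2*(14*n + 84) + c*(3*n^2 + 23*n + 30) - 5*n^3 - 41*n^2 - 72*n - 36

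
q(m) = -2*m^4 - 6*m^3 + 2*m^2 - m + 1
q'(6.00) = -2353.00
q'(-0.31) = -3.73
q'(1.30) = -43.80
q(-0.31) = 1.66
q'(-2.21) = -11.40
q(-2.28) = 30.74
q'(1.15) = -32.37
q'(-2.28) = -8.87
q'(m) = -8*m^3 - 18*m^2 + 4*m - 1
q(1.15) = -10.13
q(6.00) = -3821.00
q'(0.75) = -11.50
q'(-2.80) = 22.30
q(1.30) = -15.81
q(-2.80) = 28.26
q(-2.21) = 30.03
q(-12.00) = -30803.00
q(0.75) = -1.79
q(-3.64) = -30.59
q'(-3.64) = 131.78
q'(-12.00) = 11183.00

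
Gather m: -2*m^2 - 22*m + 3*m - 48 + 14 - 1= -2*m^2 - 19*m - 35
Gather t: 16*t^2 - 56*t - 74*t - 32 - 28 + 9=16*t^2 - 130*t - 51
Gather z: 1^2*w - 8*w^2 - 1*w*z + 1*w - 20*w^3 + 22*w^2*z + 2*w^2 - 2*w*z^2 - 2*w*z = -20*w^3 - 6*w^2 - 2*w*z^2 + 2*w + z*(22*w^2 - 3*w)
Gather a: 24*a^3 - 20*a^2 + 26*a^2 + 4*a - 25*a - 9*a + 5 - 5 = 24*a^3 + 6*a^2 - 30*a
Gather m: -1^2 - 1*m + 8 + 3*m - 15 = 2*m - 8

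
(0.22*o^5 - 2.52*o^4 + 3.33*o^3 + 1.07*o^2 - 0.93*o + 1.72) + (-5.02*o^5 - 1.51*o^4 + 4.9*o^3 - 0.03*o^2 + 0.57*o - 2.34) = -4.8*o^5 - 4.03*o^4 + 8.23*o^3 + 1.04*o^2 - 0.36*o - 0.62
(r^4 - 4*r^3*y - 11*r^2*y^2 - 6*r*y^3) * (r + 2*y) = r^5 - 2*r^4*y - 19*r^3*y^2 - 28*r^2*y^3 - 12*r*y^4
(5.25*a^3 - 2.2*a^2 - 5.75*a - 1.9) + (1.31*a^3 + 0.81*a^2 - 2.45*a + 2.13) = 6.56*a^3 - 1.39*a^2 - 8.2*a + 0.23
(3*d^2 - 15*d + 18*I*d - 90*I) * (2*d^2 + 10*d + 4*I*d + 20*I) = 6*d^4 + 48*I*d^3 - 222*d^2 - 1200*I*d + 1800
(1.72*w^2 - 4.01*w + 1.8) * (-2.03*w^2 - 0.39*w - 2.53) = -3.4916*w^4 + 7.4695*w^3 - 6.4417*w^2 + 9.4433*w - 4.554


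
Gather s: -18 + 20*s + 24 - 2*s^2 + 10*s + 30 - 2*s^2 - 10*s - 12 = -4*s^2 + 20*s + 24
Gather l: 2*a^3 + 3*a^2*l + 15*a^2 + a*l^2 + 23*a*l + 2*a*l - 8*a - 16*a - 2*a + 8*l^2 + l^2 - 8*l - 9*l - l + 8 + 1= 2*a^3 + 15*a^2 - 26*a + l^2*(a + 9) + l*(3*a^2 + 25*a - 18) + 9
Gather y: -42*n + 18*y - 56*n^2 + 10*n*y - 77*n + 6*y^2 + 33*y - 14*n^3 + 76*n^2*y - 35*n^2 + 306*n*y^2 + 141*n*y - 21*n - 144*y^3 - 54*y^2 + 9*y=-14*n^3 - 91*n^2 - 140*n - 144*y^3 + y^2*(306*n - 48) + y*(76*n^2 + 151*n + 60)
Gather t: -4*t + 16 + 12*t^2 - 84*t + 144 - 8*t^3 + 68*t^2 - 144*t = -8*t^3 + 80*t^2 - 232*t + 160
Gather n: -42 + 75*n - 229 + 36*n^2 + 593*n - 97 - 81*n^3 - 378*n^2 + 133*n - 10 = -81*n^3 - 342*n^2 + 801*n - 378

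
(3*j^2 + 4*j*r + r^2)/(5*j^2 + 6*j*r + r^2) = (3*j + r)/(5*j + r)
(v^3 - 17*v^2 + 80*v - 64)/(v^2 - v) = v - 16 + 64/v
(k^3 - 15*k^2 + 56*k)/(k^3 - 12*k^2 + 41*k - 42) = k*(k - 8)/(k^2 - 5*k + 6)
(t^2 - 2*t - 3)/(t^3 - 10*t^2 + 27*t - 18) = (t + 1)/(t^2 - 7*t + 6)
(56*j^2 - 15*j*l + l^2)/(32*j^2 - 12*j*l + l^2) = (7*j - l)/(4*j - l)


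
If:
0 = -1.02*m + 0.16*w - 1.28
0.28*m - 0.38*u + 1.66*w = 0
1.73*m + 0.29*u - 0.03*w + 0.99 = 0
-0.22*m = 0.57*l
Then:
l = 0.43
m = -1.11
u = 3.29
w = 0.94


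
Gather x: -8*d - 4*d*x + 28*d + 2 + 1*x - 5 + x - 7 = 20*d + x*(2 - 4*d) - 10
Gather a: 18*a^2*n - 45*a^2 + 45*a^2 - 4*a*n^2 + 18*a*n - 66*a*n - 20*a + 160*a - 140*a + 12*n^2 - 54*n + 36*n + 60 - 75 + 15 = 18*a^2*n + a*(-4*n^2 - 48*n) + 12*n^2 - 18*n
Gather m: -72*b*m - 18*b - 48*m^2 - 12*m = -18*b - 48*m^2 + m*(-72*b - 12)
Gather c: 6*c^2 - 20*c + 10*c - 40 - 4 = 6*c^2 - 10*c - 44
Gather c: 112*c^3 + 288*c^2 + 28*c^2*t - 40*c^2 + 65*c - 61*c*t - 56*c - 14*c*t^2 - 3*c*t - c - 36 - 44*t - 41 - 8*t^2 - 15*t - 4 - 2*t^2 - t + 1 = 112*c^3 + c^2*(28*t + 248) + c*(-14*t^2 - 64*t + 8) - 10*t^2 - 60*t - 80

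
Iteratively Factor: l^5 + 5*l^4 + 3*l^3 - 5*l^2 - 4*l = (l + 1)*(l^4 + 4*l^3 - l^2 - 4*l) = (l + 1)*(l + 4)*(l^3 - l) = (l - 1)*(l + 1)*(l + 4)*(l^2 + l) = l*(l - 1)*(l + 1)*(l + 4)*(l + 1)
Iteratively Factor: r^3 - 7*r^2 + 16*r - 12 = (r - 2)*(r^2 - 5*r + 6) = (r - 2)^2*(r - 3)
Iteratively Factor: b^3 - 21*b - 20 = (b + 4)*(b^2 - 4*b - 5) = (b - 5)*(b + 4)*(b + 1)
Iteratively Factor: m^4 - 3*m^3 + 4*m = (m - 2)*(m^3 - m^2 - 2*m) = m*(m - 2)*(m^2 - m - 2) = m*(m - 2)*(m + 1)*(m - 2)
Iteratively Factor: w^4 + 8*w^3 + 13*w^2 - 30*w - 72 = (w + 3)*(w^3 + 5*w^2 - 2*w - 24) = (w + 3)^2*(w^2 + 2*w - 8) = (w - 2)*(w + 3)^2*(w + 4)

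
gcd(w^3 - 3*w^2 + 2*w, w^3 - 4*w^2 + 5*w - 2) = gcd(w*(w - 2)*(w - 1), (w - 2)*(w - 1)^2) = w^2 - 3*w + 2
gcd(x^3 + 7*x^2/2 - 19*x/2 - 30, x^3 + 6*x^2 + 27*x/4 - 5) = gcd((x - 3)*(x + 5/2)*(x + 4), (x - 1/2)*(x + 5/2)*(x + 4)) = x^2 + 13*x/2 + 10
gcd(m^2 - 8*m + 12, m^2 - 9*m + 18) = m - 6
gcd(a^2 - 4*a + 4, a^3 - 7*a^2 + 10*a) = a - 2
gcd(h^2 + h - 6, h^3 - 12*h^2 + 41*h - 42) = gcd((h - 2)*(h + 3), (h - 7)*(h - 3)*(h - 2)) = h - 2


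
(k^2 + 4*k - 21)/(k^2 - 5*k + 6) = (k + 7)/(k - 2)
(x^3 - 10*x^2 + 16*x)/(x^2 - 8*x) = x - 2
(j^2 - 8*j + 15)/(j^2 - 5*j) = (j - 3)/j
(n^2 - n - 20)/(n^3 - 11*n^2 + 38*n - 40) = (n + 4)/(n^2 - 6*n + 8)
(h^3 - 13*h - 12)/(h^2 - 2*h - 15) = (h^2 - 3*h - 4)/(h - 5)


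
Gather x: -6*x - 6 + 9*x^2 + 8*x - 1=9*x^2 + 2*x - 7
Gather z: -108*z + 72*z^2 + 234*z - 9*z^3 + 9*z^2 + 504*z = -9*z^3 + 81*z^2 + 630*z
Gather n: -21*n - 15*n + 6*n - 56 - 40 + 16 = -30*n - 80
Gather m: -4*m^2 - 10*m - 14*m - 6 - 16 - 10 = -4*m^2 - 24*m - 32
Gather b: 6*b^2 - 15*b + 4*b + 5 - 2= 6*b^2 - 11*b + 3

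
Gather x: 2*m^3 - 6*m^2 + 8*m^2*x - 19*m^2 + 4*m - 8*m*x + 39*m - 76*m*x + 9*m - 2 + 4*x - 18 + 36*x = 2*m^3 - 25*m^2 + 52*m + x*(8*m^2 - 84*m + 40) - 20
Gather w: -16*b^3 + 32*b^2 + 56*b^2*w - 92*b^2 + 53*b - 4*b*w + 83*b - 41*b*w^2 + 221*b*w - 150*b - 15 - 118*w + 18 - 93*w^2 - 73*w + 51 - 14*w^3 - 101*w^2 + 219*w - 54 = -16*b^3 - 60*b^2 - 14*b - 14*w^3 + w^2*(-41*b - 194) + w*(56*b^2 + 217*b + 28)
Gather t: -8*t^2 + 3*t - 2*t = -8*t^2 + t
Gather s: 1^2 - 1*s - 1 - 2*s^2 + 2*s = -2*s^2 + s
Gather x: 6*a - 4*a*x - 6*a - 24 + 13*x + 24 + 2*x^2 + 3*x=2*x^2 + x*(16 - 4*a)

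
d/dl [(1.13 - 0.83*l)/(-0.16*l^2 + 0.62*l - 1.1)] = (-0.1328*l^2 + 0.3616*l + 0.2124)/(0.0256*l^4 - 0.1984*l^3 + 0.7364*l^2 - 1.364*l + 1.21)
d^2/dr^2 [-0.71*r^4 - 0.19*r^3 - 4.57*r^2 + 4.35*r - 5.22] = -8.52*r^2 - 1.14*r - 9.14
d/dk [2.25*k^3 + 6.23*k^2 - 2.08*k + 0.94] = 6.75*k^2 + 12.46*k - 2.08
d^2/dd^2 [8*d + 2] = 0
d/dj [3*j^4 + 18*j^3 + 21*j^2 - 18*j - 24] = 12*j^3 + 54*j^2 + 42*j - 18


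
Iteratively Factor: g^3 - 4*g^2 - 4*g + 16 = (g - 2)*(g^2 - 2*g - 8) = (g - 4)*(g - 2)*(g + 2)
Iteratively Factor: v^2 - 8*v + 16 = (v - 4)*(v - 4)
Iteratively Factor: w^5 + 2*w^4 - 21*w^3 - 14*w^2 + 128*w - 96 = (w - 3)*(w^4 + 5*w^3 - 6*w^2 - 32*w + 32) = (w - 3)*(w + 4)*(w^3 + w^2 - 10*w + 8) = (w - 3)*(w + 4)^2*(w^2 - 3*w + 2) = (w - 3)*(w - 1)*(w + 4)^2*(w - 2)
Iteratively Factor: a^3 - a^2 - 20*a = (a - 5)*(a^2 + 4*a) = a*(a - 5)*(a + 4)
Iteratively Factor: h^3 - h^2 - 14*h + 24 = (h + 4)*(h^2 - 5*h + 6) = (h - 3)*(h + 4)*(h - 2)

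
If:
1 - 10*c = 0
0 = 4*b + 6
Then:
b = -3/2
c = 1/10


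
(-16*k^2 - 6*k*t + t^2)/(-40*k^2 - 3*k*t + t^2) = (2*k + t)/(5*k + t)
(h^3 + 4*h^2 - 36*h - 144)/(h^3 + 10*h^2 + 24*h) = (h - 6)/h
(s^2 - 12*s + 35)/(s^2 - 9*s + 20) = (s - 7)/(s - 4)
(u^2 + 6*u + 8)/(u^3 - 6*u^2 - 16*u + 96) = (u + 2)/(u^2 - 10*u + 24)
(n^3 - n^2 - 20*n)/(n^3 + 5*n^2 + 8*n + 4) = n*(n^2 - n - 20)/(n^3 + 5*n^2 + 8*n + 4)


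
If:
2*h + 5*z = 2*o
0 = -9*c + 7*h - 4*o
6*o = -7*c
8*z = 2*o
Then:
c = 0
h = 0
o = 0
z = 0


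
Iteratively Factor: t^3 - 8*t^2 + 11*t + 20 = (t - 5)*(t^2 - 3*t - 4) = (t - 5)*(t - 4)*(t + 1)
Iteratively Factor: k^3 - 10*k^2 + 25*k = (k - 5)*(k^2 - 5*k) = k*(k - 5)*(k - 5)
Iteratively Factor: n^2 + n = (n + 1)*(n)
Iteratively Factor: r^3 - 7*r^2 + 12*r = (r)*(r^2 - 7*r + 12) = r*(r - 4)*(r - 3)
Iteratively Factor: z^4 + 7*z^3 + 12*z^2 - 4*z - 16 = (z + 2)*(z^3 + 5*z^2 + 2*z - 8) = (z + 2)^2*(z^2 + 3*z - 4) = (z + 2)^2*(z + 4)*(z - 1)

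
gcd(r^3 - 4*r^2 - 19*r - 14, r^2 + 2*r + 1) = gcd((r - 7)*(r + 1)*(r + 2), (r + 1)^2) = r + 1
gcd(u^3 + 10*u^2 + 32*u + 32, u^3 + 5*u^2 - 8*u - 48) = u^2 + 8*u + 16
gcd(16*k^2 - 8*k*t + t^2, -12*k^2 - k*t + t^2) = -4*k + t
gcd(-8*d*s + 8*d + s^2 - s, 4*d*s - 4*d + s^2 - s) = s - 1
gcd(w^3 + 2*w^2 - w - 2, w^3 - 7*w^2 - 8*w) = w + 1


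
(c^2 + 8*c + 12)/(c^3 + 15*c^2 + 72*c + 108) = (c + 2)/(c^2 + 9*c + 18)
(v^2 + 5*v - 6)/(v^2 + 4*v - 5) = (v + 6)/(v + 5)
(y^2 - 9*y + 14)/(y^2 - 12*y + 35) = (y - 2)/(y - 5)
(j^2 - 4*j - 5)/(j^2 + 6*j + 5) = (j - 5)/(j + 5)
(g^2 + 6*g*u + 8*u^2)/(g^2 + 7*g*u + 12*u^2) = (g + 2*u)/(g + 3*u)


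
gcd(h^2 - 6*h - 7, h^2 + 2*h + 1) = h + 1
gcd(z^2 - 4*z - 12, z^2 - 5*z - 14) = z + 2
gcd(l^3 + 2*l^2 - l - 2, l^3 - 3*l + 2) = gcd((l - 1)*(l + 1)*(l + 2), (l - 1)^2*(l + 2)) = l^2 + l - 2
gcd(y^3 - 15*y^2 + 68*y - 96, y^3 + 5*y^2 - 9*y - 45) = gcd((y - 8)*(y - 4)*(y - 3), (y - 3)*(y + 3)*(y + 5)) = y - 3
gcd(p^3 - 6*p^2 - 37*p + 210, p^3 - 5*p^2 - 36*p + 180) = p^2 + p - 30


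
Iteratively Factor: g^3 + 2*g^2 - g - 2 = (g + 1)*(g^2 + g - 2) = (g - 1)*(g + 1)*(g + 2)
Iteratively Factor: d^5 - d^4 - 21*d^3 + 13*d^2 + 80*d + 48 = (d - 3)*(d^4 + 2*d^3 - 15*d^2 - 32*d - 16) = (d - 3)*(d + 1)*(d^3 + d^2 - 16*d - 16) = (d - 3)*(d + 1)^2*(d^2 - 16) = (d - 3)*(d + 1)^2*(d + 4)*(d - 4)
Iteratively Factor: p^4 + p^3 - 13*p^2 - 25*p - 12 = (p + 1)*(p^3 - 13*p - 12) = (p - 4)*(p + 1)*(p^2 + 4*p + 3) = (p - 4)*(p + 1)*(p + 3)*(p + 1)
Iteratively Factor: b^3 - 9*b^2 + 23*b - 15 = (b - 3)*(b^2 - 6*b + 5) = (b - 3)*(b - 1)*(b - 5)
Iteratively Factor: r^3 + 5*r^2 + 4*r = (r + 1)*(r^2 + 4*r) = r*(r + 1)*(r + 4)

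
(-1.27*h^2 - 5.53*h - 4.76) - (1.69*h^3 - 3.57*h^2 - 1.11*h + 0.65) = -1.69*h^3 + 2.3*h^2 - 4.42*h - 5.41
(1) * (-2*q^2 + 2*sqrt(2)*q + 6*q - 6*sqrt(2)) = -2*q^2 + 2*sqrt(2)*q + 6*q - 6*sqrt(2)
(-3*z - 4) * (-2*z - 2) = 6*z^2 + 14*z + 8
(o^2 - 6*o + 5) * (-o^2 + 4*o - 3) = -o^4 + 10*o^3 - 32*o^2 + 38*o - 15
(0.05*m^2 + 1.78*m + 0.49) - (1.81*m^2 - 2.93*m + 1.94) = -1.76*m^2 + 4.71*m - 1.45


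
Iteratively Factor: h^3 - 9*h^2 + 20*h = (h - 4)*(h^2 - 5*h) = h*(h - 4)*(h - 5)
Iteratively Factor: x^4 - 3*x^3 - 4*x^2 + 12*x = (x - 2)*(x^3 - x^2 - 6*x) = (x - 3)*(x - 2)*(x^2 + 2*x) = x*(x - 3)*(x - 2)*(x + 2)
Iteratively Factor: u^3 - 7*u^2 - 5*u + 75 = (u + 3)*(u^2 - 10*u + 25) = (u - 5)*(u + 3)*(u - 5)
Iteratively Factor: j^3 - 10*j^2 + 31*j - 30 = (j - 5)*(j^2 - 5*j + 6) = (j - 5)*(j - 2)*(j - 3)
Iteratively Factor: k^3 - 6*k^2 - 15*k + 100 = (k - 5)*(k^2 - k - 20) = (k - 5)*(k + 4)*(k - 5)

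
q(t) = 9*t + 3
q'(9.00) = 9.00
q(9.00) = 84.00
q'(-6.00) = 9.00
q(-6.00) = -51.00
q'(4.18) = 9.00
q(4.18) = 40.62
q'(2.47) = 9.00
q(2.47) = 25.23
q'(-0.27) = 9.00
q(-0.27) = 0.57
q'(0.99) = 9.00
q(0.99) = 11.91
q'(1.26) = 9.00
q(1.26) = 14.34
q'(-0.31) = 9.00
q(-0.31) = 0.21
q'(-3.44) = 9.00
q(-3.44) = -27.96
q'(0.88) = 9.00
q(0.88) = 10.92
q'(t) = 9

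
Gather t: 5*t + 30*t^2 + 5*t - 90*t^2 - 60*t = -60*t^2 - 50*t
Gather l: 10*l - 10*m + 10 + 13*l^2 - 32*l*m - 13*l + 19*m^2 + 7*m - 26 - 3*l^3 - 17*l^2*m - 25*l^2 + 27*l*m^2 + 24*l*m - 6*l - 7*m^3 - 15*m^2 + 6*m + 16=-3*l^3 + l^2*(-17*m - 12) + l*(27*m^2 - 8*m - 9) - 7*m^3 + 4*m^2 + 3*m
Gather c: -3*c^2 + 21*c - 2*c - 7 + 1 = -3*c^2 + 19*c - 6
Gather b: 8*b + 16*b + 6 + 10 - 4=24*b + 12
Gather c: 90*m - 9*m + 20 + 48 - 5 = 81*m + 63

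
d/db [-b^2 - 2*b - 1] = -2*b - 2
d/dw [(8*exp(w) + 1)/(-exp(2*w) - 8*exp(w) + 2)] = 2*(4*exp(2*w) + exp(w) + 12)*exp(w)/(exp(4*w) + 16*exp(3*w) + 60*exp(2*w) - 32*exp(w) + 4)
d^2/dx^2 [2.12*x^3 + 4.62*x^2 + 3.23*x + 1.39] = 12.72*x + 9.24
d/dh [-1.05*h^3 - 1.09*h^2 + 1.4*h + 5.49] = -3.15*h^2 - 2.18*h + 1.4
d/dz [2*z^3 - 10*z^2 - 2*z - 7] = 6*z^2 - 20*z - 2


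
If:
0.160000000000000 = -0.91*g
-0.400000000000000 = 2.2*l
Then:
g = -0.18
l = -0.18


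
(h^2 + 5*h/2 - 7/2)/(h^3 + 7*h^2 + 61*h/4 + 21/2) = 2*(h - 1)/(2*h^2 + 7*h + 6)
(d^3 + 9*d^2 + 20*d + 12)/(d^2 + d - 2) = (d^2 + 7*d + 6)/(d - 1)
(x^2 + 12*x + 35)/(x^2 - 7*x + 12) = (x^2 + 12*x + 35)/(x^2 - 7*x + 12)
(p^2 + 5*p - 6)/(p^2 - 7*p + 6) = (p + 6)/(p - 6)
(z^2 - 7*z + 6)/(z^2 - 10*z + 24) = (z - 1)/(z - 4)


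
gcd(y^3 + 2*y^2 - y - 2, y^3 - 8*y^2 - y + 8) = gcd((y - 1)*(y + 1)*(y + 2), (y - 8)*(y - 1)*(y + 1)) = y^2 - 1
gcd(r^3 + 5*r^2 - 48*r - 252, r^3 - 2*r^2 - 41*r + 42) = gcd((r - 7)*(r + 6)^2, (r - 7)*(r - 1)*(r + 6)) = r^2 - r - 42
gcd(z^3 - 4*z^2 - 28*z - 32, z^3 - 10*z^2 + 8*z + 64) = z^2 - 6*z - 16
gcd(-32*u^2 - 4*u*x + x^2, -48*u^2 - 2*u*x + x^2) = -8*u + x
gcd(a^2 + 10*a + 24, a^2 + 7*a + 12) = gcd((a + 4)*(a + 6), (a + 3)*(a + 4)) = a + 4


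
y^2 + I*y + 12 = (y - 3*I)*(y + 4*I)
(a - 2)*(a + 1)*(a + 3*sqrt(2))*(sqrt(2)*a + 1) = sqrt(2)*a^4 - sqrt(2)*a^3 + 7*a^3 - 7*a^2 + sqrt(2)*a^2 - 14*a - 3*sqrt(2)*a - 6*sqrt(2)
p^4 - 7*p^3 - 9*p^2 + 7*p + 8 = (p - 8)*(p - 1)*(p + 1)^2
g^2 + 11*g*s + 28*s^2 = (g + 4*s)*(g + 7*s)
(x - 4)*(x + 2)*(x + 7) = x^3 + 5*x^2 - 22*x - 56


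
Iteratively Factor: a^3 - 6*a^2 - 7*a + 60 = (a - 4)*(a^2 - 2*a - 15) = (a - 5)*(a - 4)*(a + 3)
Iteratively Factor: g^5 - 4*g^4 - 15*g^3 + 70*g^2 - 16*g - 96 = (g + 4)*(g^4 - 8*g^3 + 17*g^2 + 2*g - 24) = (g + 1)*(g + 4)*(g^3 - 9*g^2 + 26*g - 24) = (g - 2)*(g + 1)*(g + 4)*(g^2 - 7*g + 12) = (g - 3)*(g - 2)*(g + 1)*(g + 4)*(g - 4)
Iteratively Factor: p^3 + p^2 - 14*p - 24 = (p + 3)*(p^2 - 2*p - 8) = (p + 2)*(p + 3)*(p - 4)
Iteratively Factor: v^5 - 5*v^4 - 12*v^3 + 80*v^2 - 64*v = (v - 1)*(v^4 - 4*v^3 - 16*v^2 + 64*v) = (v - 4)*(v - 1)*(v^3 - 16*v) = (v - 4)*(v - 1)*(v + 4)*(v^2 - 4*v) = (v - 4)^2*(v - 1)*(v + 4)*(v)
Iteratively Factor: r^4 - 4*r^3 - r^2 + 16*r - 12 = (r - 1)*(r^3 - 3*r^2 - 4*r + 12) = (r - 2)*(r - 1)*(r^2 - r - 6) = (r - 2)*(r - 1)*(r + 2)*(r - 3)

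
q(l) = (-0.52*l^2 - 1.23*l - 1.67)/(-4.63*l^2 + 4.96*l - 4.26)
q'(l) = (-1.04*l - 1.23)/(-4.63*l^2 + 4.96*l - 4.26) + (9.26*l - 4.96)*(-0.52*l^2 - 1.23*l - 1.67)/(-4.63*l^2 + 4.96*l - 4.26)^2 = (-8.2741*l^2 - 11.0338*l + 13.523)/(21.4369*l^4 - 45.9296*l^3 + 64.0492*l^2 - 42.2592*l + 18.1476)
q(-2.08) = 0.04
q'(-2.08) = 0.00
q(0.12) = 0.49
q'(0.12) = 0.87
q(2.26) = 0.43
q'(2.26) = -0.19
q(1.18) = 0.79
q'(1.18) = -0.47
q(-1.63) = 0.04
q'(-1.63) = 0.02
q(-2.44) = 0.04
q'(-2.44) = -0.00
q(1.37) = 0.70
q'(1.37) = -0.45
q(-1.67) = 0.04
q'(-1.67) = 0.01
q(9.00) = 0.16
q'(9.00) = -0.01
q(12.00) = 0.15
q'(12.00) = -0.00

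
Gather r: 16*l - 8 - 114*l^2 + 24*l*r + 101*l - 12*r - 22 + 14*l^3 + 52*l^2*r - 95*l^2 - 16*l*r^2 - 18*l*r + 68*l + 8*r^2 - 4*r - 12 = 14*l^3 - 209*l^2 + 185*l + r^2*(8 - 16*l) + r*(52*l^2 + 6*l - 16) - 42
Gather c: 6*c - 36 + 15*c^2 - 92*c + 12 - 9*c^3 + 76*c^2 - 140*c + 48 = -9*c^3 + 91*c^2 - 226*c + 24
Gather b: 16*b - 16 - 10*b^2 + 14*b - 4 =-10*b^2 + 30*b - 20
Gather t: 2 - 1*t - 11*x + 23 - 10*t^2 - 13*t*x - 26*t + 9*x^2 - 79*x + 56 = -10*t^2 + t*(-13*x - 27) + 9*x^2 - 90*x + 81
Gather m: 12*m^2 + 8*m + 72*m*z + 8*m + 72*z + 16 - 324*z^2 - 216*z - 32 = 12*m^2 + m*(72*z + 16) - 324*z^2 - 144*z - 16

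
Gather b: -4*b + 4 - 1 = 3 - 4*b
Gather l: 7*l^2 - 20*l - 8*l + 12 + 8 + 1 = 7*l^2 - 28*l + 21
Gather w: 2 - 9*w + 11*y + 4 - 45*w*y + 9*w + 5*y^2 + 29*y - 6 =-45*w*y + 5*y^2 + 40*y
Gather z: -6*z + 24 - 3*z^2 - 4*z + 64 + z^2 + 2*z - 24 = -2*z^2 - 8*z + 64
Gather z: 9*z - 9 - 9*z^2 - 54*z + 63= -9*z^2 - 45*z + 54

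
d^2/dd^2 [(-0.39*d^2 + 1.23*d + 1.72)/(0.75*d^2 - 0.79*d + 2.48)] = (-2.22044604925031e-16*d^4 + 0.921600000000001*d^3 + 10.1574*d^2 - 19.8414*d - 4.229176)/(0.421875*d^6 - 1.333125*d^5 + 5.589225*d^4 - 9.309439*d^3 + 18.481704*d^2 - 14.576448*d + 15.252992)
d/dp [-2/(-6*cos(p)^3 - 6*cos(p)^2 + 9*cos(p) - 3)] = 8*(4*cos(p) + 3*cos(2*p))*sin(p)/(3*(-4*sin(p)^2 - 3*cos(p) + cos(3*p) + 6)^2)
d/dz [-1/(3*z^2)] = 2/(3*z^3)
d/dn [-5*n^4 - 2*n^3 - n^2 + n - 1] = -20*n^3 - 6*n^2 - 2*n + 1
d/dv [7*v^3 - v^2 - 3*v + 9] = 21*v^2 - 2*v - 3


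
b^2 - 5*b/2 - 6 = (b - 4)*(b + 3/2)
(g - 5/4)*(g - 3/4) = g^2 - 2*g + 15/16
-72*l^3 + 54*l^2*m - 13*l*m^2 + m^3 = (-6*l + m)*(-4*l + m)*(-3*l + m)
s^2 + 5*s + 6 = (s + 2)*(s + 3)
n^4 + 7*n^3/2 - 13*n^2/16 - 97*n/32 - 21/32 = (n - 1)*(n + 1/4)*(n + 3/4)*(n + 7/2)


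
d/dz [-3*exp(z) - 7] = -3*exp(z)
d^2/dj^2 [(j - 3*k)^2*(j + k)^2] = 12*j^2 - 24*j*k - 4*k^2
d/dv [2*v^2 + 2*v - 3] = 4*v + 2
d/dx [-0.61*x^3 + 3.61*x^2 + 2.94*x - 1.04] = -1.83*x^2 + 7.22*x + 2.94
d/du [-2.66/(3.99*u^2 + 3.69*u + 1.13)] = (21.2268*u + 9.8154)/(3.99*u^2 + 3.69*u + 1.13)^2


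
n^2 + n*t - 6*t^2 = (n - 2*t)*(n + 3*t)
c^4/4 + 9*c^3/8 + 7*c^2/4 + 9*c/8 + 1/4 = (c/4 + 1/2)*(c + 1/2)*(c + 1)^2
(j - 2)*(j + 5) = j^2 + 3*j - 10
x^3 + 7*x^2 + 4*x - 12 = (x - 1)*(x + 2)*(x + 6)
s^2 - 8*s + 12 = (s - 6)*(s - 2)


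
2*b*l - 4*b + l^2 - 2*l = (2*b + l)*(l - 2)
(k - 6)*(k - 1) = k^2 - 7*k + 6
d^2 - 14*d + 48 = (d - 8)*(d - 6)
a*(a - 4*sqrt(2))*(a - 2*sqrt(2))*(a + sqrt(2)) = a^4 - 5*sqrt(2)*a^3 + 4*a^2 + 16*sqrt(2)*a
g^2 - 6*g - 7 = (g - 7)*(g + 1)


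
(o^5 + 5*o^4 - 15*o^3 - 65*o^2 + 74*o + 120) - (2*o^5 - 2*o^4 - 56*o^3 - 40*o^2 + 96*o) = -o^5 + 7*o^4 + 41*o^3 - 25*o^2 - 22*o + 120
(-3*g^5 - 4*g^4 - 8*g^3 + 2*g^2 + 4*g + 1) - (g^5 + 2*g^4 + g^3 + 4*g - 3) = -4*g^5 - 6*g^4 - 9*g^3 + 2*g^2 + 4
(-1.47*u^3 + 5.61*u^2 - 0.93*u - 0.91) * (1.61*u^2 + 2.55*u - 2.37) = -2.3667*u^5 + 5.2836*u^4 + 16.2921*u^3 - 17.1323*u^2 - 0.1164*u + 2.1567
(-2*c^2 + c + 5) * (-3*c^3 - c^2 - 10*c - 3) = 6*c^5 - c^4 + 4*c^3 - 9*c^2 - 53*c - 15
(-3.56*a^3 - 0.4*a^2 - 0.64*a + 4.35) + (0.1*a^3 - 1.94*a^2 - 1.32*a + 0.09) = -3.46*a^3 - 2.34*a^2 - 1.96*a + 4.44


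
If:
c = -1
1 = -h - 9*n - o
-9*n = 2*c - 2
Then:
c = -1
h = -o - 5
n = 4/9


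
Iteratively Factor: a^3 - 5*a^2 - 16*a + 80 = (a + 4)*(a^2 - 9*a + 20) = (a - 5)*(a + 4)*(a - 4)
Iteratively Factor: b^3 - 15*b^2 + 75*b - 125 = (b - 5)*(b^2 - 10*b + 25) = (b - 5)^2*(b - 5)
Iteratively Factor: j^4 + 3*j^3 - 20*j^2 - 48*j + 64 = (j - 1)*(j^3 + 4*j^2 - 16*j - 64) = (j - 1)*(j + 4)*(j^2 - 16) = (j - 1)*(j + 4)^2*(j - 4)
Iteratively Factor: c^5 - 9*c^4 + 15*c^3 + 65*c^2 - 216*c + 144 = (c - 4)*(c^4 - 5*c^3 - 5*c^2 + 45*c - 36) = (c - 4)*(c - 1)*(c^3 - 4*c^2 - 9*c + 36) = (c - 4)*(c - 3)*(c - 1)*(c^2 - c - 12) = (c - 4)^2*(c - 3)*(c - 1)*(c + 3)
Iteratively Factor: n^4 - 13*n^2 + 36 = (n + 3)*(n^3 - 3*n^2 - 4*n + 12) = (n - 2)*(n + 3)*(n^2 - n - 6) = (n - 3)*(n - 2)*(n + 3)*(n + 2)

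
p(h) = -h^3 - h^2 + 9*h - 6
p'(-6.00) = -87.00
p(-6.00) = 120.00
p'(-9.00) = -216.00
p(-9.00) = 561.00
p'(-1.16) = 7.28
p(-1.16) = -16.22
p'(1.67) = -2.71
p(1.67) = 1.58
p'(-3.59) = -22.48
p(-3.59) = -4.93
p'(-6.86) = -118.46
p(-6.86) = 208.03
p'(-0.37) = 9.33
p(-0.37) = -9.42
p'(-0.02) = 9.04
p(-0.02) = -6.18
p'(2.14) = -9.02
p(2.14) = -1.12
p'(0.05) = 8.89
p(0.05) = -5.55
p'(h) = -3*h^2 - 2*h + 9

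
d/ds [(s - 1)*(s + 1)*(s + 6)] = 3*s^2 + 12*s - 1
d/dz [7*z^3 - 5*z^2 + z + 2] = 21*z^2 - 10*z + 1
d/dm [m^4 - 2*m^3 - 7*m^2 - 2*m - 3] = 4*m^3 - 6*m^2 - 14*m - 2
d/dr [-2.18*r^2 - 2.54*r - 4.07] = -4.36*r - 2.54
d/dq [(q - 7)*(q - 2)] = 2*q - 9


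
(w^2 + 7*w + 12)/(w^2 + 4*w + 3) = (w + 4)/(w + 1)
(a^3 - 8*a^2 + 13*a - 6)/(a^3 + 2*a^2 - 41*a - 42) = (a^2 - 2*a + 1)/(a^2 + 8*a + 7)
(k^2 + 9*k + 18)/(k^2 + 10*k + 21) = (k + 6)/(k + 7)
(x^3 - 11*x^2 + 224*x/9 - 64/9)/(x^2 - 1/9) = (3*x^2 - 32*x + 64)/(3*x + 1)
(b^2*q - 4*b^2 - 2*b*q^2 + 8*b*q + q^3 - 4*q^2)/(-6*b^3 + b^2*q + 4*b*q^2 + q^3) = (-b*q + 4*b + q^2 - 4*q)/(6*b^2 + 5*b*q + q^2)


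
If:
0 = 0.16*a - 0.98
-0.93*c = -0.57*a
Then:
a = 6.12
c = 3.75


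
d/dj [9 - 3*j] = -3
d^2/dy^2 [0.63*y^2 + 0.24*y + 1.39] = 1.26000000000000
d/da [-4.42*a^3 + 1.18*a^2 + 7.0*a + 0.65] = -13.26*a^2 + 2.36*a + 7.0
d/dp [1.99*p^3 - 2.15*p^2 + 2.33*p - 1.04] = 5.97*p^2 - 4.3*p + 2.33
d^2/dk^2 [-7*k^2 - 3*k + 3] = -14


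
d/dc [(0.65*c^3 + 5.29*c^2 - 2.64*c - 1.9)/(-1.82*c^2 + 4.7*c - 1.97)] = (-1.183*c^4 + 6.11*c^3 + 16.2167*c^2 - 27.7586*c + 14.1308)/(3.3124*c^4 - 17.108*c^3 + 29.2608*c^2 - 18.518*c + 3.8809)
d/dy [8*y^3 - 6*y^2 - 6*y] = 24*y^2 - 12*y - 6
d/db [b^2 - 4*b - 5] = 2*b - 4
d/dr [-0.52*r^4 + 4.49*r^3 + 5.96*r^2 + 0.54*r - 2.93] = -2.08*r^3 + 13.47*r^2 + 11.92*r + 0.54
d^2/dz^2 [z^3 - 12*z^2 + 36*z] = 6*z - 24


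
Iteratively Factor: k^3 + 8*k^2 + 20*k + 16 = (k + 2)*(k^2 + 6*k + 8) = (k + 2)^2*(k + 4)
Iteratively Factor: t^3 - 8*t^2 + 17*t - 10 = (t - 2)*(t^2 - 6*t + 5) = (t - 2)*(t - 1)*(t - 5)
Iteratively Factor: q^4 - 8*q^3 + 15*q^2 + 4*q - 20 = (q + 1)*(q^3 - 9*q^2 + 24*q - 20) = (q - 2)*(q + 1)*(q^2 - 7*q + 10) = (q - 5)*(q - 2)*(q + 1)*(q - 2)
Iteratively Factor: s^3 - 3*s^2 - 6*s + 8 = (s - 1)*(s^2 - 2*s - 8) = (s - 1)*(s + 2)*(s - 4)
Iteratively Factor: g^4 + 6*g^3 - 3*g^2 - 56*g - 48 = (g + 1)*(g^3 + 5*g^2 - 8*g - 48) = (g - 3)*(g + 1)*(g^2 + 8*g + 16) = (g - 3)*(g + 1)*(g + 4)*(g + 4)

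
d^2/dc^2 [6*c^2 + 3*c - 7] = 12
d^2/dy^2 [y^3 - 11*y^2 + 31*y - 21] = 6*y - 22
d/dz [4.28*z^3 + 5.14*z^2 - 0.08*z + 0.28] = 12.84*z^2 + 10.28*z - 0.08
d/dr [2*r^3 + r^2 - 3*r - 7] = 6*r^2 + 2*r - 3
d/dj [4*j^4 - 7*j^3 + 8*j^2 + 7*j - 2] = 16*j^3 - 21*j^2 + 16*j + 7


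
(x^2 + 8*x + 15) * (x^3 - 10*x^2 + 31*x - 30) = x^5 - 2*x^4 - 34*x^3 + 68*x^2 + 225*x - 450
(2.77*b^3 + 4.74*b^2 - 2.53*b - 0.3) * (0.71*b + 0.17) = 1.9667*b^4 + 3.8363*b^3 - 0.9905*b^2 - 0.6431*b - 0.051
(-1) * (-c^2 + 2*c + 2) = c^2 - 2*c - 2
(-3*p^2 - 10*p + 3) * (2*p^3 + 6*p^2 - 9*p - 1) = -6*p^5 - 38*p^4 - 27*p^3 + 111*p^2 - 17*p - 3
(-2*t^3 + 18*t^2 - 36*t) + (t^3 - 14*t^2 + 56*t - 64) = -t^3 + 4*t^2 + 20*t - 64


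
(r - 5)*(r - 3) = r^2 - 8*r + 15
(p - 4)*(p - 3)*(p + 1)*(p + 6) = p^4 - 31*p^2 + 42*p + 72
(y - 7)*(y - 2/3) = y^2 - 23*y/3 + 14/3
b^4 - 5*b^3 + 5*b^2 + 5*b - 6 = (b - 3)*(b - 2)*(b - 1)*(b + 1)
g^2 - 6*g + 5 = (g - 5)*(g - 1)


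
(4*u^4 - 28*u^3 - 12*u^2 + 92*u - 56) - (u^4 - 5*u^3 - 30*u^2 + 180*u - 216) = 3*u^4 - 23*u^3 + 18*u^2 - 88*u + 160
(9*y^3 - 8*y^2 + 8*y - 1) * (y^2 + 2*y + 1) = 9*y^5 + 10*y^4 + y^3 + 7*y^2 + 6*y - 1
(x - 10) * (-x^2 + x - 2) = -x^3 + 11*x^2 - 12*x + 20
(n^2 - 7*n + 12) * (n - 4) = n^3 - 11*n^2 + 40*n - 48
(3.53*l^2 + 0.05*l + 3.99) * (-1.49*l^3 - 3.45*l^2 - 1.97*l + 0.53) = -5.2597*l^5 - 12.253*l^4 - 13.0717*l^3 - 11.9931*l^2 - 7.8338*l + 2.1147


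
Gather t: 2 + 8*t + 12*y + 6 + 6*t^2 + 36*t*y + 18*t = 6*t^2 + t*(36*y + 26) + 12*y + 8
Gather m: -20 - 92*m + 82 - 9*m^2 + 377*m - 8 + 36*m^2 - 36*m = 27*m^2 + 249*m + 54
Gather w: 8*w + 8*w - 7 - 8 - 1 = 16*w - 16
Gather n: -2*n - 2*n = -4*n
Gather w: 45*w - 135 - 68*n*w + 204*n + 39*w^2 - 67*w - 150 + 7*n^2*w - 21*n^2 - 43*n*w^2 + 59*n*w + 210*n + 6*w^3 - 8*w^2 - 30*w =-21*n^2 + 414*n + 6*w^3 + w^2*(31 - 43*n) + w*(7*n^2 - 9*n - 52) - 285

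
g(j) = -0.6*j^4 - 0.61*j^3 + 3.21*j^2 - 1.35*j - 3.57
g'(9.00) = -1841.40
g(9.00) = -4137.00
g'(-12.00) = 3805.29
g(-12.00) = -10912.65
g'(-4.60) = 164.00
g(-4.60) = -138.71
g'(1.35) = -1.92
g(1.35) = -3.04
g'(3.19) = -77.40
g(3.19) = -57.14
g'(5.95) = -533.49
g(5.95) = -778.46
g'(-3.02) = 28.68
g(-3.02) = -3.32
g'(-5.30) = 270.52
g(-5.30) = -288.86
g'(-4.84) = 196.82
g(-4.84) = -181.93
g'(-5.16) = 246.53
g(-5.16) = -252.68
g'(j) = -2.4*j^3 - 1.83*j^2 + 6.42*j - 1.35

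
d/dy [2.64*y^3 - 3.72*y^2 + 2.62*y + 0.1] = 7.92*y^2 - 7.44*y + 2.62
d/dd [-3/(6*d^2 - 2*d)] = 3*(6*d - 1)/(2*d^2*(3*d - 1)^2)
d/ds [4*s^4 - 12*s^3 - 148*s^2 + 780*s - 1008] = 16*s^3 - 36*s^2 - 296*s + 780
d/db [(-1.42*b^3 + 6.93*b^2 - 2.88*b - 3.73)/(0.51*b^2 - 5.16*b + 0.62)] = (-0.7242*b^4 + 14.6544*b^3 - 36.9312*b^2 + 12.3978*b - 21.0324)/(0.2601*b^4 - 5.2632*b^3 + 27.258*b^2 - 6.3984*b + 0.3844)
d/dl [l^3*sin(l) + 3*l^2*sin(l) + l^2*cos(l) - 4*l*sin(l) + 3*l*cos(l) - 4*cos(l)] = l^3*cos(l) + 2*l^2*sin(l) + 3*l^2*cos(l) + 3*l*sin(l) - 2*l*cos(l) + 3*cos(l)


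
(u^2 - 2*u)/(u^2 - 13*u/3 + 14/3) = 3*u/(3*u - 7)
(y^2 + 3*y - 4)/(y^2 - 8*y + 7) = (y + 4)/(y - 7)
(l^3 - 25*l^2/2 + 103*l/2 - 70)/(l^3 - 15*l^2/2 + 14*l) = (l - 5)/l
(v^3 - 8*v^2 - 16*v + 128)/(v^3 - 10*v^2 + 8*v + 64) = (v + 4)/(v + 2)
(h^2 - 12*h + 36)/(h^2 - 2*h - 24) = (h - 6)/(h + 4)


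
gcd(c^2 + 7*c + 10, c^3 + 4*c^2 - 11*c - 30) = c^2 + 7*c + 10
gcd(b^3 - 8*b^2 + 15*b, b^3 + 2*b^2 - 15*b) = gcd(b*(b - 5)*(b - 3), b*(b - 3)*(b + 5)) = b^2 - 3*b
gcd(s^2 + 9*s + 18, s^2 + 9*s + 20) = 1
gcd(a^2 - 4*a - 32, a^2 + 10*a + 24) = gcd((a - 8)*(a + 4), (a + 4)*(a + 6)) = a + 4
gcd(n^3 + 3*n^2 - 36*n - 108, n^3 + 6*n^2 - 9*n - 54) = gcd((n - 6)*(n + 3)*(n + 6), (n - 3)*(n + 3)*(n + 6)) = n^2 + 9*n + 18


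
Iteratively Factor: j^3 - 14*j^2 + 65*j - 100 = (j - 5)*(j^2 - 9*j + 20) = (j - 5)^2*(j - 4)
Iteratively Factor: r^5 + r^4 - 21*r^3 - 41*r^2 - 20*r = (r - 5)*(r^4 + 6*r^3 + 9*r^2 + 4*r) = (r - 5)*(r + 4)*(r^3 + 2*r^2 + r) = r*(r - 5)*(r + 4)*(r^2 + 2*r + 1) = r*(r - 5)*(r + 1)*(r + 4)*(r + 1)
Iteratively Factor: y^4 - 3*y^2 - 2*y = (y + 1)*(y^3 - y^2 - 2*y) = y*(y + 1)*(y^2 - y - 2) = y*(y + 1)^2*(y - 2)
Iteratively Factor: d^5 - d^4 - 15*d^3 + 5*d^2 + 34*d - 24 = (d - 4)*(d^4 + 3*d^3 - 3*d^2 - 7*d + 6) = (d - 4)*(d - 1)*(d^3 + 4*d^2 + d - 6) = (d - 4)*(d - 1)^2*(d^2 + 5*d + 6) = (d - 4)*(d - 1)^2*(d + 2)*(d + 3)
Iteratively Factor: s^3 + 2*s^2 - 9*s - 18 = (s + 2)*(s^2 - 9) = (s + 2)*(s + 3)*(s - 3)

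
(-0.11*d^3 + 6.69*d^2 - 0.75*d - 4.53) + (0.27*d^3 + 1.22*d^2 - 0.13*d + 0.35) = 0.16*d^3 + 7.91*d^2 - 0.88*d - 4.18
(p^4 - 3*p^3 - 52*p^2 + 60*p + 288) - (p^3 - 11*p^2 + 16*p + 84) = p^4 - 4*p^3 - 41*p^2 + 44*p + 204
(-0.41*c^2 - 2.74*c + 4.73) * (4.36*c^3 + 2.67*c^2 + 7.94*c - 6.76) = -1.7876*c^5 - 13.0411*c^4 + 10.0516*c^3 - 6.3549*c^2 + 56.0786*c - 31.9748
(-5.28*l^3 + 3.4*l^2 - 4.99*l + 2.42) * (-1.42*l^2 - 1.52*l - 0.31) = 7.4976*l^5 + 3.1976*l^4 + 3.5546*l^3 + 3.0944*l^2 - 2.1315*l - 0.7502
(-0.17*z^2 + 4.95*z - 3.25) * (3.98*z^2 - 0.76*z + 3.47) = -0.6766*z^4 + 19.8302*z^3 - 17.2869*z^2 + 19.6465*z - 11.2775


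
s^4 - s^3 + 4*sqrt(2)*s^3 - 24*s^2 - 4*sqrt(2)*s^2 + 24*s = s*(s - 1)*(s - 2*sqrt(2))*(s + 6*sqrt(2))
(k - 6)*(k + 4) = k^2 - 2*k - 24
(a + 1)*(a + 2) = a^2 + 3*a + 2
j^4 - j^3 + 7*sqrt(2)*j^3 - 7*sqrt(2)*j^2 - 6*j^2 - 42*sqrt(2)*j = j*(j - 3)*(j + 2)*(j + 7*sqrt(2))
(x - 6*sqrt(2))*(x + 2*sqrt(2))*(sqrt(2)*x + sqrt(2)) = sqrt(2)*x^3 - 8*x^2 + sqrt(2)*x^2 - 24*sqrt(2)*x - 8*x - 24*sqrt(2)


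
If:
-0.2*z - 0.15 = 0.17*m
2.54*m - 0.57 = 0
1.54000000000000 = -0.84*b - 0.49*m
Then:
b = -1.96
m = 0.22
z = -0.94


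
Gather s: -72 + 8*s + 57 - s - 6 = 7*s - 21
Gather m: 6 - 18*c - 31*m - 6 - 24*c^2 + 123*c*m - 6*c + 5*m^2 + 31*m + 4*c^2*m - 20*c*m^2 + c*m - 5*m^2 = -24*c^2 - 20*c*m^2 - 24*c + m*(4*c^2 + 124*c)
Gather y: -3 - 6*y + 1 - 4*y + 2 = -10*y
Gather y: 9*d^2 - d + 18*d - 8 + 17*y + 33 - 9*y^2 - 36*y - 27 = 9*d^2 + 17*d - 9*y^2 - 19*y - 2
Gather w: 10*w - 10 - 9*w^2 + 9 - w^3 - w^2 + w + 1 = -w^3 - 10*w^2 + 11*w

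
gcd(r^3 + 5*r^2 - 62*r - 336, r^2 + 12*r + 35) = r + 7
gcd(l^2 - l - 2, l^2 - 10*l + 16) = l - 2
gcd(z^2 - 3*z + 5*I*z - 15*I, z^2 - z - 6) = z - 3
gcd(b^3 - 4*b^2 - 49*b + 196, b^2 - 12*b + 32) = b - 4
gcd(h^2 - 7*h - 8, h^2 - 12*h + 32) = h - 8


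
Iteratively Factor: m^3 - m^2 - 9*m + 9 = (m - 1)*(m^2 - 9) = (m - 3)*(m - 1)*(m + 3)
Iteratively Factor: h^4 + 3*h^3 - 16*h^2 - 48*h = (h)*(h^3 + 3*h^2 - 16*h - 48) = h*(h - 4)*(h^2 + 7*h + 12) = h*(h - 4)*(h + 3)*(h + 4)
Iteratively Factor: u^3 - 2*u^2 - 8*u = (u + 2)*(u^2 - 4*u) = (u - 4)*(u + 2)*(u)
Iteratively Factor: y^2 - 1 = (y - 1)*(y + 1)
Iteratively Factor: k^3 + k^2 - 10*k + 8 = (k - 2)*(k^2 + 3*k - 4) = (k - 2)*(k - 1)*(k + 4)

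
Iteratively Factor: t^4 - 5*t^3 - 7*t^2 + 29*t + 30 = (t + 2)*(t^3 - 7*t^2 + 7*t + 15) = (t - 3)*(t + 2)*(t^2 - 4*t - 5) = (t - 5)*(t - 3)*(t + 2)*(t + 1)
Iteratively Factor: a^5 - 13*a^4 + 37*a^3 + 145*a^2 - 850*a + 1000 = (a - 5)*(a^4 - 8*a^3 - 3*a^2 + 130*a - 200) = (a - 5)^2*(a^3 - 3*a^2 - 18*a + 40) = (a - 5)^2*(a + 4)*(a^2 - 7*a + 10) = (a - 5)^2*(a - 2)*(a + 4)*(a - 5)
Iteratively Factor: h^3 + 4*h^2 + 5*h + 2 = (h + 2)*(h^2 + 2*h + 1) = (h + 1)*(h + 2)*(h + 1)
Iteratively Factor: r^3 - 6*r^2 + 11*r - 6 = (r - 3)*(r^2 - 3*r + 2) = (r - 3)*(r - 2)*(r - 1)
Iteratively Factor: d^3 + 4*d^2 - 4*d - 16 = (d + 4)*(d^2 - 4) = (d + 2)*(d + 4)*(d - 2)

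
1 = 1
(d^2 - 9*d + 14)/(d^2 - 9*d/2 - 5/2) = 2*(-d^2 + 9*d - 14)/(-2*d^2 + 9*d + 5)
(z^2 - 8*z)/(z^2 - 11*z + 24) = z/(z - 3)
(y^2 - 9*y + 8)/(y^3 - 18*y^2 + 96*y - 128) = (y - 1)/(y^2 - 10*y + 16)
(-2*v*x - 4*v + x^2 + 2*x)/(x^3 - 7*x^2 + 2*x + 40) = (-2*v + x)/(x^2 - 9*x + 20)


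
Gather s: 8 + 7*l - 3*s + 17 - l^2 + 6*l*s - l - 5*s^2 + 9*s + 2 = -l^2 + 6*l - 5*s^2 + s*(6*l + 6) + 27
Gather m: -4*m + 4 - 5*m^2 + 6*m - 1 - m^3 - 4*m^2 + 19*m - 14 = -m^3 - 9*m^2 + 21*m - 11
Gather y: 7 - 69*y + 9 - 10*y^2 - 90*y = -10*y^2 - 159*y + 16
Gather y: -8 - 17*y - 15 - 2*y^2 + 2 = -2*y^2 - 17*y - 21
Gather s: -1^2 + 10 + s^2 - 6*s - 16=s^2 - 6*s - 7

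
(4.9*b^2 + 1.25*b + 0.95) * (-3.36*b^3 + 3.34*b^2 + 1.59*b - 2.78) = -16.464*b^5 + 12.166*b^4 + 8.774*b^3 - 8.4615*b^2 - 1.9645*b - 2.641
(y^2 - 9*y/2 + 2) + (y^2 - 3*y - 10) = 2*y^2 - 15*y/2 - 8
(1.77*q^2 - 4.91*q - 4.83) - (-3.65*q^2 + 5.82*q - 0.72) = 5.42*q^2 - 10.73*q - 4.11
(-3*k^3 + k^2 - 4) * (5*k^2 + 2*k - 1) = -15*k^5 - k^4 + 5*k^3 - 21*k^2 - 8*k + 4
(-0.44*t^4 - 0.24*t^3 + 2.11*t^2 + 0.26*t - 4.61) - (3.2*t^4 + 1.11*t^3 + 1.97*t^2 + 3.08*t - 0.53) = -3.64*t^4 - 1.35*t^3 + 0.14*t^2 - 2.82*t - 4.08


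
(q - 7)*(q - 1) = q^2 - 8*q + 7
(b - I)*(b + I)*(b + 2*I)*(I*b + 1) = I*b^4 - b^3 + 3*I*b^2 - b + 2*I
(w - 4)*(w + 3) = w^2 - w - 12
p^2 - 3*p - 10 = (p - 5)*(p + 2)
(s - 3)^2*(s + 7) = s^3 + s^2 - 33*s + 63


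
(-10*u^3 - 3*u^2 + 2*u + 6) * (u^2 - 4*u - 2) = -10*u^5 + 37*u^4 + 34*u^3 + 4*u^2 - 28*u - 12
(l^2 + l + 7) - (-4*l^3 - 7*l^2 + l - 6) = 4*l^3 + 8*l^2 + 13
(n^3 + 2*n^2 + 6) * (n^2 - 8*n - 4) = n^5 - 6*n^4 - 20*n^3 - 2*n^2 - 48*n - 24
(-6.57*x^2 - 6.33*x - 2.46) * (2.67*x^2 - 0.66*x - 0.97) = -17.5419*x^4 - 12.5649*x^3 + 3.9825*x^2 + 7.7637*x + 2.3862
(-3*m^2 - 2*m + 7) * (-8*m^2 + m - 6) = 24*m^4 + 13*m^3 - 40*m^2 + 19*m - 42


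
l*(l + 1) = l^2 + l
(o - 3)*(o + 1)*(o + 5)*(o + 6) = o^4 + 9*o^3 + 5*o^2 - 93*o - 90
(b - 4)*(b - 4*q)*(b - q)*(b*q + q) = b^4*q - 5*b^3*q^2 - 3*b^3*q + 4*b^2*q^3 + 15*b^2*q^2 - 4*b^2*q - 12*b*q^3 + 20*b*q^2 - 16*q^3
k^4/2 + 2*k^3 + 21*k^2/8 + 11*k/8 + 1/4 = (k/2 + 1/4)*(k + 1/2)*(k + 1)*(k + 2)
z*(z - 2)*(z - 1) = z^3 - 3*z^2 + 2*z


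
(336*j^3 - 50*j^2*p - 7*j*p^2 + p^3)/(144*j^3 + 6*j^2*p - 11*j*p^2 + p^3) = (7*j + p)/(3*j + p)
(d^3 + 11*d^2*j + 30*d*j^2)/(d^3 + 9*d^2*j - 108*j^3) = d*(d + 5*j)/(d^2 + 3*d*j - 18*j^2)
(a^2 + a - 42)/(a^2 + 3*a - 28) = (a - 6)/(a - 4)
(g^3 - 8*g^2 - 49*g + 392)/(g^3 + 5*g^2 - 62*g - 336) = (g - 7)/(g + 6)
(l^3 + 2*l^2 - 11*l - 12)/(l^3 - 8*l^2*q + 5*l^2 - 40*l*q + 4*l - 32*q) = (3 - l)/(-l + 8*q)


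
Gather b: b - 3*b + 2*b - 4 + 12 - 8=0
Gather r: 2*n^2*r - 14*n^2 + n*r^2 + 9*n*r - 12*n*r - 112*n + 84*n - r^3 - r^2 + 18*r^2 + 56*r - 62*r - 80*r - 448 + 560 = -14*n^2 - 28*n - r^3 + r^2*(n + 17) + r*(2*n^2 - 3*n - 86) + 112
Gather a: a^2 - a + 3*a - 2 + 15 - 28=a^2 + 2*a - 15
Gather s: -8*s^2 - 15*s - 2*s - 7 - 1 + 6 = -8*s^2 - 17*s - 2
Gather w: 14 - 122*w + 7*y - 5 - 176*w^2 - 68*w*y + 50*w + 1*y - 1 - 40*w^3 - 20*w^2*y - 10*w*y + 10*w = -40*w^3 + w^2*(-20*y - 176) + w*(-78*y - 62) + 8*y + 8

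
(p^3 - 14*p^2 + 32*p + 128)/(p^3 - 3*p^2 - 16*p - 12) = (p^2 - 16*p + 64)/(p^2 - 5*p - 6)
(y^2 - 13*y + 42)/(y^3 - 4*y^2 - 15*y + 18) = (y - 7)/(y^2 + 2*y - 3)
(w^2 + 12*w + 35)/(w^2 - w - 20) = (w^2 + 12*w + 35)/(w^2 - w - 20)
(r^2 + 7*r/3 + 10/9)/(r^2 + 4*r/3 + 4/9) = (3*r + 5)/(3*r + 2)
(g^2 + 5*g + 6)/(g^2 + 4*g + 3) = (g + 2)/(g + 1)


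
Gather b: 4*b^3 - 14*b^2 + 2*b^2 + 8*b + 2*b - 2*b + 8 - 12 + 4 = 4*b^3 - 12*b^2 + 8*b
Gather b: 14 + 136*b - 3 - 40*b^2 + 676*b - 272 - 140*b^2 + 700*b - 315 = -180*b^2 + 1512*b - 576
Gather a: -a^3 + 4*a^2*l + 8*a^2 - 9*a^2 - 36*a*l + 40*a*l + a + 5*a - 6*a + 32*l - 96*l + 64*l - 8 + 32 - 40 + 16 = -a^3 + a^2*(4*l - 1) + 4*a*l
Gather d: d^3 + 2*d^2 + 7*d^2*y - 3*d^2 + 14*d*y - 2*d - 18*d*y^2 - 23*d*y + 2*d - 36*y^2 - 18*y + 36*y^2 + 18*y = d^3 + d^2*(7*y - 1) + d*(-18*y^2 - 9*y)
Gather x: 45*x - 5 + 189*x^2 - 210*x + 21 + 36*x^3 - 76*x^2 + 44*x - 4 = 36*x^3 + 113*x^2 - 121*x + 12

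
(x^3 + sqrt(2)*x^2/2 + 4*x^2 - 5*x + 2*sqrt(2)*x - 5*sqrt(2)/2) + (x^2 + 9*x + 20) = x^3 + sqrt(2)*x^2/2 + 5*x^2 + 2*sqrt(2)*x + 4*x - 5*sqrt(2)/2 + 20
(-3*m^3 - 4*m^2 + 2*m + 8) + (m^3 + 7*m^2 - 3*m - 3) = -2*m^3 + 3*m^2 - m + 5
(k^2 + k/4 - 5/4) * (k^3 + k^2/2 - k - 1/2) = k^5 + 3*k^4/4 - 17*k^3/8 - 11*k^2/8 + 9*k/8 + 5/8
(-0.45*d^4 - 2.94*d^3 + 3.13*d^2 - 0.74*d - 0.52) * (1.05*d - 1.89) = -0.4725*d^5 - 2.2365*d^4 + 8.8431*d^3 - 6.6927*d^2 + 0.8526*d + 0.9828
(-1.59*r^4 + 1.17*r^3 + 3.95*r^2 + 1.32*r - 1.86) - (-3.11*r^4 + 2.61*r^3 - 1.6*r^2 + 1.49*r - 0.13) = 1.52*r^4 - 1.44*r^3 + 5.55*r^2 - 0.17*r - 1.73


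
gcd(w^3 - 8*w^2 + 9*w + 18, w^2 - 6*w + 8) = 1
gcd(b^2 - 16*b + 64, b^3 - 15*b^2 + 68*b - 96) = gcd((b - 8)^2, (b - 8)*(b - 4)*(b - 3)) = b - 8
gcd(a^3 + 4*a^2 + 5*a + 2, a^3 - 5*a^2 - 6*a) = a + 1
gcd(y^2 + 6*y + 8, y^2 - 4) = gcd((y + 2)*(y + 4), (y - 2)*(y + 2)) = y + 2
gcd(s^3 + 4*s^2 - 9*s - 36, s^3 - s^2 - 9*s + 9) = s^2 - 9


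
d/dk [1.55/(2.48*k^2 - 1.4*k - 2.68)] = (2.17 - 7.688*k)/(-2.48*k^2 + 1.4*k + 2.68)^2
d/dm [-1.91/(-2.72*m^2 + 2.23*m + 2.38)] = (4.2593 - 10.3904*m)/(-2.72*m^2 + 2.23*m + 2.38)^2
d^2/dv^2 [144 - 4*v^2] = -8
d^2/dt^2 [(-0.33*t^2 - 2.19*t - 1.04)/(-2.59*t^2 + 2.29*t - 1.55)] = (33.296004*t^3 + 33.909834*t^2 - 89.760594*t + 19.690028)/(17.373979*t^6 - 46.084647*t^5 + 71.939322*t^4 - 67.168219*t^3 + 43.05249*t^2 - 16.505175*t + 3.723875)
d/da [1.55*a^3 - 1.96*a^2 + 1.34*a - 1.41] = 4.65*a^2 - 3.92*a + 1.34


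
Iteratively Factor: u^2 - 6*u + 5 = (u - 1)*(u - 5)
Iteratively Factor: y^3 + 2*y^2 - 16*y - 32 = (y - 4)*(y^2 + 6*y + 8) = (y - 4)*(y + 2)*(y + 4)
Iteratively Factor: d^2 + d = (d + 1)*(d)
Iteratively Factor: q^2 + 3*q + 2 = (q + 1)*(q + 2)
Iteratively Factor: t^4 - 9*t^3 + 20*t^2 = (t)*(t^3 - 9*t^2 + 20*t) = t*(t - 5)*(t^2 - 4*t) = t^2*(t - 5)*(t - 4)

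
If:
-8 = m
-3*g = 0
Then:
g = 0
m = -8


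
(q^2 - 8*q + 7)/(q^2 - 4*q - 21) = (q - 1)/(q + 3)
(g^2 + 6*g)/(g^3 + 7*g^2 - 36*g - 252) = g/(g^2 + g - 42)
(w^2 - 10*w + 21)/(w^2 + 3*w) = (w^2 - 10*w + 21)/(w*(w + 3))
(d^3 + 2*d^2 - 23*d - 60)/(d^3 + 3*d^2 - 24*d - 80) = (d + 3)/(d + 4)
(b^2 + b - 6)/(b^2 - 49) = (b^2 + b - 6)/(b^2 - 49)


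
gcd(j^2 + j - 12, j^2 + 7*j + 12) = j + 4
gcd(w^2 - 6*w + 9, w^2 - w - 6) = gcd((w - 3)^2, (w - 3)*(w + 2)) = w - 3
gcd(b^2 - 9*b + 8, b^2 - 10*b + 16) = b - 8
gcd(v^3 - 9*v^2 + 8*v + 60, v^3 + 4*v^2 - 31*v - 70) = v^2 - 3*v - 10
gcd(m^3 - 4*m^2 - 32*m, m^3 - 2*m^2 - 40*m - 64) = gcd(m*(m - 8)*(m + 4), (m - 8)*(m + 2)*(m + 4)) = m^2 - 4*m - 32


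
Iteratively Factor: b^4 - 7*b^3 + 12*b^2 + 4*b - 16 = (b - 4)*(b^3 - 3*b^2 + 4) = (b - 4)*(b - 2)*(b^2 - b - 2) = (b - 4)*(b - 2)*(b + 1)*(b - 2)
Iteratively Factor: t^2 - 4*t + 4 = (t - 2)*(t - 2)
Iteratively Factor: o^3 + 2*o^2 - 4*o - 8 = (o + 2)*(o^2 - 4) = (o + 2)^2*(o - 2)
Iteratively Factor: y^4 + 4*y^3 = (y)*(y^3 + 4*y^2) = y^2*(y^2 + 4*y) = y^2*(y + 4)*(y)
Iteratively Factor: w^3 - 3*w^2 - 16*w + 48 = (w - 3)*(w^2 - 16) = (w - 3)*(w + 4)*(w - 4)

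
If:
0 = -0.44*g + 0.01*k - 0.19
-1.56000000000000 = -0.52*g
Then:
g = 3.00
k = 151.00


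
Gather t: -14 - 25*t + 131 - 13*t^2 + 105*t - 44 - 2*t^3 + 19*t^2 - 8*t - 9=-2*t^3 + 6*t^2 + 72*t + 64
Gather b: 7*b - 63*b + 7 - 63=-56*b - 56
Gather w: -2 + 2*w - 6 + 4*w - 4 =6*w - 12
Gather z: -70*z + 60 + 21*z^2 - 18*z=21*z^2 - 88*z + 60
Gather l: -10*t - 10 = -10*t - 10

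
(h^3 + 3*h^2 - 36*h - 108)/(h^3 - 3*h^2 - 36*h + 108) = (h + 3)/(h - 3)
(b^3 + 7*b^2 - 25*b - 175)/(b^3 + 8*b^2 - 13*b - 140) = (b - 5)/(b - 4)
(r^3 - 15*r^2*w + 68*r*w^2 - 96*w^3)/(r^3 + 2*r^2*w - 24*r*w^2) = (r^2 - 11*r*w + 24*w^2)/(r*(r + 6*w))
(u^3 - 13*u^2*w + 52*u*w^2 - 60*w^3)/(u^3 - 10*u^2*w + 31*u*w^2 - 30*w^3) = (u - 6*w)/(u - 3*w)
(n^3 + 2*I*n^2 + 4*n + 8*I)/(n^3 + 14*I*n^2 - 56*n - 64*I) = (n^2 + 4)/(n^2 + 12*I*n - 32)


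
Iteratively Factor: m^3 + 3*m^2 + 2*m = (m + 1)*(m^2 + 2*m) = m*(m + 1)*(m + 2)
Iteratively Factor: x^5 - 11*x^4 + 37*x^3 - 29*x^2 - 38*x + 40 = (x - 2)*(x^4 - 9*x^3 + 19*x^2 + 9*x - 20) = (x - 2)*(x - 1)*(x^3 - 8*x^2 + 11*x + 20) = (x - 2)*(x - 1)*(x + 1)*(x^2 - 9*x + 20) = (x - 5)*(x - 2)*(x - 1)*(x + 1)*(x - 4)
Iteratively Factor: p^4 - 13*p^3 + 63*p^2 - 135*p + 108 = (p - 3)*(p^3 - 10*p^2 + 33*p - 36) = (p - 3)^2*(p^2 - 7*p + 12) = (p - 4)*(p - 3)^2*(p - 3)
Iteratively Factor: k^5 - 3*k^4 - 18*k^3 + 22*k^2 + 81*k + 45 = (k + 1)*(k^4 - 4*k^3 - 14*k^2 + 36*k + 45) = (k - 3)*(k + 1)*(k^3 - k^2 - 17*k - 15) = (k - 3)*(k + 1)^2*(k^2 - 2*k - 15) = (k - 3)*(k + 1)^2*(k + 3)*(k - 5)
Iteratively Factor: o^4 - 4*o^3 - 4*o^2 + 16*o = (o)*(o^3 - 4*o^2 - 4*o + 16) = o*(o - 2)*(o^2 - 2*o - 8) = o*(o - 2)*(o + 2)*(o - 4)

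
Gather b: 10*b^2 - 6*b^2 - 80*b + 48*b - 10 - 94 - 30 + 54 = 4*b^2 - 32*b - 80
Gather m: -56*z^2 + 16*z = -56*z^2 + 16*z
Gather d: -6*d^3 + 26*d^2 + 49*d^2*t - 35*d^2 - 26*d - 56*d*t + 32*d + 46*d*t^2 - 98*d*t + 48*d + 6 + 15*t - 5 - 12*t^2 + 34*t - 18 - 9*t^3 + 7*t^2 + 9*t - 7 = -6*d^3 + d^2*(49*t - 9) + d*(46*t^2 - 154*t + 54) - 9*t^3 - 5*t^2 + 58*t - 24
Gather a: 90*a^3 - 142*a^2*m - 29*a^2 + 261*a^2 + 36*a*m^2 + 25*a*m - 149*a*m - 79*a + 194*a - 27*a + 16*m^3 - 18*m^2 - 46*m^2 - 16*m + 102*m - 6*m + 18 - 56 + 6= 90*a^3 + a^2*(232 - 142*m) + a*(36*m^2 - 124*m + 88) + 16*m^3 - 64*m^2 + 80*m - 32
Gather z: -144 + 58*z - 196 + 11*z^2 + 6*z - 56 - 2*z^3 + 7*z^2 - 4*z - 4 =-2*z^3 + 18*z^2 + 60*z - 400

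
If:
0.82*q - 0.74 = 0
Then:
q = 0.90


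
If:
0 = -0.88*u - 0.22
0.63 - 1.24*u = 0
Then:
No Solution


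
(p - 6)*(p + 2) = p^2 - 4*p - 12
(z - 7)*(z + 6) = z^2 - z - 42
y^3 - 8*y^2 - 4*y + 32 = (y - 8)*(y - 2)*(y + 2)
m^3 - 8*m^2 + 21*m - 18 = (m - 3)^2*(m - 2)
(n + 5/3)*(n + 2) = n^2 + 11*n/3 + 10/3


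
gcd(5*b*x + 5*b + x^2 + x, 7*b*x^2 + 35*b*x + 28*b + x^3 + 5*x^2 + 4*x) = x + 1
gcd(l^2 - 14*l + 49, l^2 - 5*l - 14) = l - 7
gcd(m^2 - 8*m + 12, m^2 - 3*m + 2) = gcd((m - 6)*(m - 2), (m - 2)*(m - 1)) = m - 2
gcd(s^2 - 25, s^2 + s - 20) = s + 5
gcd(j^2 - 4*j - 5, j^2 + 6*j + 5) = j + 1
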